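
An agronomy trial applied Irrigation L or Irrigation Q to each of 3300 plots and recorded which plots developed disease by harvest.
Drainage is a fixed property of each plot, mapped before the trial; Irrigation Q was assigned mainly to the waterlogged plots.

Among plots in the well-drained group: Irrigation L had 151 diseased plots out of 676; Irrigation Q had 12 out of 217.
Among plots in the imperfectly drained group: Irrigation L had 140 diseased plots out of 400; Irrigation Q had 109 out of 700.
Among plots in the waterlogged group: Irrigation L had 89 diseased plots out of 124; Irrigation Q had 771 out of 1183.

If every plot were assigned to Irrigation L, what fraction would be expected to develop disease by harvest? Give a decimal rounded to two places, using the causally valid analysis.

Irrigation Q is lower inside every field drainage stratum but Irrigation L is lower in aggregate. Whether to stratify depends on how field drainage relates to the irrigation.
Nothing the irrigation does changes field drainage; the imbalance is an allocation artefact. With field drainage also predicting the outcome, the pooled figure is confounded, and the within-stratum comparison is the causal one.
Standardising Irrigation L to the population field drainage mix: 0.271·151/676 + 0.333·140/400 + 0.396·89/124 = 0.461.

0.46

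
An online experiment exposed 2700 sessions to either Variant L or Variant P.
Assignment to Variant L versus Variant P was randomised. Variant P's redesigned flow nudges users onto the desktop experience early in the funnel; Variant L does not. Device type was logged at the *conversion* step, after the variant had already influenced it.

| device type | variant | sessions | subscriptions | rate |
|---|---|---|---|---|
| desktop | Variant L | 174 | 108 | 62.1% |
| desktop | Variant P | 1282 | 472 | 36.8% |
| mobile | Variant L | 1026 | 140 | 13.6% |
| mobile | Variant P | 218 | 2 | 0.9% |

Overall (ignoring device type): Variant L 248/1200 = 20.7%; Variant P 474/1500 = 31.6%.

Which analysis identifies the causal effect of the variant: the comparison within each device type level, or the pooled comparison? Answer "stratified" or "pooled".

Device type here is a post-treatment variable shaped by the variant; conditioning on it would introduce bias rather than remove it. The overall comparison is the causal one.
Pooled: Variant L 20.7% vs Variant P 31.6%; Variant P is higher overall.

pooled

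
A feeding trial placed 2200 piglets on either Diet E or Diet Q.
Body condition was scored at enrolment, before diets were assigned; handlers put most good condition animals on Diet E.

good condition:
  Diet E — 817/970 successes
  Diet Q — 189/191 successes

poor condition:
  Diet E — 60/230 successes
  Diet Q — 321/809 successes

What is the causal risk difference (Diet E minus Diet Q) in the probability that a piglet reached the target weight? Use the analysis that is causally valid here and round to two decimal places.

-0.14

Starting body condition differs across diets for reasons unrelated to any effect of the diet itself, and it separately predicts the outcome — a classic confounder. We must compare within starting body condition levels.
Adjusting over the population distribution of starting body condition: 0.528·(0.842−0.990) + 0.472·(0.261−0.397) = -0.142.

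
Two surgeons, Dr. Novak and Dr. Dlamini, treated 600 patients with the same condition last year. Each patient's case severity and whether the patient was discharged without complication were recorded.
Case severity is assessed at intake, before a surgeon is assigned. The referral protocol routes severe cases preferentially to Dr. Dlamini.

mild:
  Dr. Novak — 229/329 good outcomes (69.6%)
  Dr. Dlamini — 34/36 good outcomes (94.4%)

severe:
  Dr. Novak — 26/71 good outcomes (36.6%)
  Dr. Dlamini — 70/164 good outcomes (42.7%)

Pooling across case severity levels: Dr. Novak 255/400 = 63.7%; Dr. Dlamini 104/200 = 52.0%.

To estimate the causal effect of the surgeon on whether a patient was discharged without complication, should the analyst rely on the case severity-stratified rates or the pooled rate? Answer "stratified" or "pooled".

stratified

Case severity is set before the surgeon has any effect — it is not caused by the surgeon — and it independently drives the outcome. That makes it a confounder, so the causal comparison is within case severity levels.
Within each level — mild: 69.6% vs 94.4%; severe: 36.6% vs 42.7% — Dr. Dlamini is higher every time.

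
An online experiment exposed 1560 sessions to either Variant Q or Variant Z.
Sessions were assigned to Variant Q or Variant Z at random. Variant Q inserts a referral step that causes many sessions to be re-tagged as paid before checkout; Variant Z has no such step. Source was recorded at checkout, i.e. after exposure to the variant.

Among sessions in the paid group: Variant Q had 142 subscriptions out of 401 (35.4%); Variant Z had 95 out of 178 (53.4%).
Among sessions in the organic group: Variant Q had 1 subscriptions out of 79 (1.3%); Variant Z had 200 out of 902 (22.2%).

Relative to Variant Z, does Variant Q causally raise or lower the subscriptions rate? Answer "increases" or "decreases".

increases

The distribution of traffic source is itself part of what the variant does — it is an intermediate outcome. Holding it fixed would remove that part of the effect; the total effect is the pooled difference.
Pooled: Variant Q 29.8% vs Variant Z 27.3%; Variant Q is higher overall.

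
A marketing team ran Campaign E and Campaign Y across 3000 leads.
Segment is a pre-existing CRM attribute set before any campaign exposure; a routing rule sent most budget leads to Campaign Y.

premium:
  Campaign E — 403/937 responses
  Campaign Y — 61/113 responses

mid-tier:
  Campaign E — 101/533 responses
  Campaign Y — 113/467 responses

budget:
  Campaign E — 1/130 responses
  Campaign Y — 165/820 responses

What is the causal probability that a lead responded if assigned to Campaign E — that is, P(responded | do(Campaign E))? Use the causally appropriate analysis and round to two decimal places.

0.22

Customer segment differs across campaigns for reasons unrelated to any effect of the campaign itself, and it separately predicts the outcome — a classic confounder. We must compare within customer segment levels.
Standardising Campaign E to the population customer segment mix: 0.350·403/937 + 0.333·101/533 + 0.317·1/130 = 0.216.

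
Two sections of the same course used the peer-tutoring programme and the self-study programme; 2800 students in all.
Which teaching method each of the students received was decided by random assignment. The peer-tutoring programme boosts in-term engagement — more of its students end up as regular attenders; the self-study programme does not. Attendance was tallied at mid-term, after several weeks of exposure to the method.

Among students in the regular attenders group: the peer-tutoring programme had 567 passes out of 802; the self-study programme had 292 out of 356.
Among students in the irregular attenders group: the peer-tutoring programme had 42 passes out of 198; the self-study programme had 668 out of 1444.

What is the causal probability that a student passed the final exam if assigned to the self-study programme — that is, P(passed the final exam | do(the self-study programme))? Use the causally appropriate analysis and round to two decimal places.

0.53

The stratified and pooled comparisons disagree (the self-study programme wins within each mid-term attendance; the peer-tutoring programme wins overall), so the answer turns on the causal role of mid-term attendance.
Because the teaching method influences mid-term attendance, mid-term attendance is a post-treatment mediator, not a confounder. Stratifying on it would bias the estimate; the causal effect is the crude pooled difference.
So P(outcome | do(the self-study programme)) is just the pooled rate for the self-study programme: 960/1800 = 0.533.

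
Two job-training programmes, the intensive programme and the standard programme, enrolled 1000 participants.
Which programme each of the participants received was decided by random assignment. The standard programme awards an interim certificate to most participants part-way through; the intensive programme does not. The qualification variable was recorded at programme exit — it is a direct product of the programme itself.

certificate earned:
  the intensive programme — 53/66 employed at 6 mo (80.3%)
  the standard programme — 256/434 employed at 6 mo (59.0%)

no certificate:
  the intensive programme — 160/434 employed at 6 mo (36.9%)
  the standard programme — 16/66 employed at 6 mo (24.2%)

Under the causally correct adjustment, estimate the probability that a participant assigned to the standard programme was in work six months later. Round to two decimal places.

0.54

Qualification attained during the programme lies on the pathway programme → qualification attained during the programme → outcome, so adjusting for it blocks the indirect effect. For the total causal effect of programme, use the unadjusted pooled rates.
So P(outcome | do(the standard programme)) is just the pooled rate for the standard programme: 272/500 = 0.544.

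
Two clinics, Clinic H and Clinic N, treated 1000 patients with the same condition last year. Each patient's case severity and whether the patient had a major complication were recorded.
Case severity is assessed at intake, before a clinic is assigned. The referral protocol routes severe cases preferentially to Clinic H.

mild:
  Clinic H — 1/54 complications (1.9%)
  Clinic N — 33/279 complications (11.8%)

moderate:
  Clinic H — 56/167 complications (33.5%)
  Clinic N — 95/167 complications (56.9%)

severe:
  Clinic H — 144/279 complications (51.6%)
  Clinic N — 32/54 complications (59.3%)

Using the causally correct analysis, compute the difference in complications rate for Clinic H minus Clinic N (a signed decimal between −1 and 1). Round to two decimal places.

-0.14

Within every case severity level Clinic H has the lower rate, yet pooled Clinic N does — Simpson's reversal.
Case severity differs across clinics for reasons unrelated to any effect of the clinic itself, and it separately predicts the outcome — a classic confounder. We must compare within case severity levels.
Adjusting over the population distribution of case severity: 0.333·(0.019−0.118) + 0.334·(0.335−0.569) + 0.333·(0.516−0.593) = -0.137.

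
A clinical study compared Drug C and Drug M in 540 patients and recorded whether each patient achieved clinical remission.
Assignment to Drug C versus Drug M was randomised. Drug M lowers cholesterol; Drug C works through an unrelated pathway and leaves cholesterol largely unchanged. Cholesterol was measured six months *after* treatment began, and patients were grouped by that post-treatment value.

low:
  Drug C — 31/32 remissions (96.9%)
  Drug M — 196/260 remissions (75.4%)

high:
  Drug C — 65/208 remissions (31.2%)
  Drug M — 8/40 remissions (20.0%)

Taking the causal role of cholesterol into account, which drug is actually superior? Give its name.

Cholesterol is recorded after the drug and is itself shifted by it — it sits on the causal path from drug to outcome. Conditioning on a mediator would strip out part of the effect we want; the pooled comparison gives the total causal effect.
Pooled: Drug C 40.0% vs Drug M 68.0%; Drug M is higher overall.

Drug M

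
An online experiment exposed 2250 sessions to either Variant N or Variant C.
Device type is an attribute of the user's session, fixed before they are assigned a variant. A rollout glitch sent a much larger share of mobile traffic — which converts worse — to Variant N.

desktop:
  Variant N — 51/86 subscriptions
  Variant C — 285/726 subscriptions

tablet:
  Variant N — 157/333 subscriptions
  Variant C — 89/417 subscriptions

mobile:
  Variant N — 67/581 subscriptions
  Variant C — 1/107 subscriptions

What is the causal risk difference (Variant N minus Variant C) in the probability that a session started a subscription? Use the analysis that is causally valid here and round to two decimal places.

+0.19

The stratified and pooled comparisons disagree (Variant N wins within each device type; Variant C wins overall), so the answer turns on the causal role of device type.
Here device type is a common cause — it drives both which variant a case falls under and the outcome. The crude comparison mixes populations; the stratum-specific rates are the causally relevant ones.
Adjusting over the population distribution of device type: 0.361·(0.593−0.393) + 0.333·(0.471−0.213) + 0.306·(0.115−0.009) = +0.191.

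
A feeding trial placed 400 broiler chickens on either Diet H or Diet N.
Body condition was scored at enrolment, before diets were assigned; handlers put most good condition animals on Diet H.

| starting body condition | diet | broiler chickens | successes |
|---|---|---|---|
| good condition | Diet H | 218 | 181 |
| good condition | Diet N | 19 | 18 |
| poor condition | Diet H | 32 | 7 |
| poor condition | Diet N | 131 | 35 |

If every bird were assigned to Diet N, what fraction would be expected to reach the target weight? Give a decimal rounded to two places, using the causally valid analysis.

0.67

Nothing the diet does changes starting body condition; the imbalance is an allocation artefact. With starting body condition also predicting the outcome, the pooled figure is confounded, and the within-stratum comparison is the causal one.
Standardising Diet N to the population starting body condition mix: 0.593·18/19 + 0.407·35/131 = 0.670.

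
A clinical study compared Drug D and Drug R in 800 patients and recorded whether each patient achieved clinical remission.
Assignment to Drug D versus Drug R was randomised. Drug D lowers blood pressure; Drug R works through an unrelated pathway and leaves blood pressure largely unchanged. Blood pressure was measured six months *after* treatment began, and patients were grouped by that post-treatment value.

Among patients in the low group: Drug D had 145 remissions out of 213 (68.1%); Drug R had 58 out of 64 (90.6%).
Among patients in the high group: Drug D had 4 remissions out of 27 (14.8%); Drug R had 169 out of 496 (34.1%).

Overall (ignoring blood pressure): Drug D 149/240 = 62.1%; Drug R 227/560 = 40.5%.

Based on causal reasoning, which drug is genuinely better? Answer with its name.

Drug R is higher inside every blood pressure stratum but Drug D is higher in aggregate. Whether to stratify depends on how blood pressure relates to the drug.
Blood pressure is recorded after the drug and is itself shifted by it — it sits on the causal path from drug to outcome. Conditioning on a mediator would strip out part of the effect we want; the pooled comparison gives the total causal effect.
Pooled: Drug D 62.1% vs Drug R 40.5%; Drug D is higher overall.

Drug D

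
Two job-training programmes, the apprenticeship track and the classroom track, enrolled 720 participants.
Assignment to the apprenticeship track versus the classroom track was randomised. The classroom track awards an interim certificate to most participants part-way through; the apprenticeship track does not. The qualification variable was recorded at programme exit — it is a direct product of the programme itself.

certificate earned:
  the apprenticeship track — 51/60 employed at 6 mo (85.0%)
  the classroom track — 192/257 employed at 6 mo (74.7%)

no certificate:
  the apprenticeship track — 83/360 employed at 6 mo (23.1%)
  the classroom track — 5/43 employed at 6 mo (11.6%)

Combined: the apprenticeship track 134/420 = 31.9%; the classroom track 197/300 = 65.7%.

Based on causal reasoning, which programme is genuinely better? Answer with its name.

Within every qualification attained during the programme level the apprenticeship track has the higher rate, yet pooled the classroom track does — Simpson's reversal.
Qualification attained during the programme is recorded after the programme and is itself shifted by it — it sits on the causal path from programme to outcome. Conditioning on a mediator would strip out part of the effect we want; the pooled comparison gives the total causal effect.
Pooled: the apprenticeship track 31.9% vs the classroom track 65.7%; the classroom track is higher overall.

the classroom track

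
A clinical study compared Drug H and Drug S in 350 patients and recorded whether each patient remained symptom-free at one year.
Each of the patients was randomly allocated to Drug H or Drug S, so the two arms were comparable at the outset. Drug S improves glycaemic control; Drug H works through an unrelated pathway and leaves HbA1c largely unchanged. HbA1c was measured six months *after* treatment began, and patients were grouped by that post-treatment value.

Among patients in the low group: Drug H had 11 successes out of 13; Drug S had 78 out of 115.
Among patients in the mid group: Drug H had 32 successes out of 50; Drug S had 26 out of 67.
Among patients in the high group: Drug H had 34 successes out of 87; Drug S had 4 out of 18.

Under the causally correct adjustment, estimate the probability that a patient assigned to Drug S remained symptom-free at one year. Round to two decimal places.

0.54

Because the drug influences HbA1c, HbA1c is a post-treatment mediator, not a confounder. Stratifying on it would bias the estimate; the causal effect is the crude pooled difference.
So P(outcome | do(Drug S)) is just the pooled rate for Drug S: 108/200 = 0.540.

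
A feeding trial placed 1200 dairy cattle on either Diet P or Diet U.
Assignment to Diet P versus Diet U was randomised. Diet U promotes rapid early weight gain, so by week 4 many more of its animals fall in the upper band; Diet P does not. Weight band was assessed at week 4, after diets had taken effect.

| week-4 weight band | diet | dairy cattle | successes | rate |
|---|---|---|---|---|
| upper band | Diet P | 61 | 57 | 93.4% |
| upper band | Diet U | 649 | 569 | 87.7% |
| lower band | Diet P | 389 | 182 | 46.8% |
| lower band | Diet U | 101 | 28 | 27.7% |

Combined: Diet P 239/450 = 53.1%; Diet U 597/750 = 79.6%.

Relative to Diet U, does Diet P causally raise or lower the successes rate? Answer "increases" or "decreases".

Diet P is higher inside every week-4 weight band stratum but Diet U is higher in aggregate. Whether to stratify depends on how week-4 weight band relates to the diet.
Because the diet influences week-4 weight band, week-4 weight band is a post-treatment mediator, not a confounder. Stratifying on it would bias the estimate; the causal effect is the crude pooled difference.
Pooled: Diet P 53.1% vs Diet U 79.6%; Diet U is higher overall.

decreases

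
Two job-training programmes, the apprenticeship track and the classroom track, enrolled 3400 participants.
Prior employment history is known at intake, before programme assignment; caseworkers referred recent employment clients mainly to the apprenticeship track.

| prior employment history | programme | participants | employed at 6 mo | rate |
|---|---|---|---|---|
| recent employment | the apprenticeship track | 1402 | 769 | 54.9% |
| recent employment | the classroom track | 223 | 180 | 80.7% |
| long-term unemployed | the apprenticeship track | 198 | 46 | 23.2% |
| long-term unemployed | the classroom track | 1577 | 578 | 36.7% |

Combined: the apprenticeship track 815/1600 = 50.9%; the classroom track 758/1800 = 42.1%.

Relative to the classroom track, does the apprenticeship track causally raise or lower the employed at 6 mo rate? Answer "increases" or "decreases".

The imbalance in prior employment history arose from how participants were allocated, not from anything the programme did; and prior employment history independently affects the outcome. The pooled gap is confounded — condition on prior employment history.
Within each level — recent employment: 54.9% vs 80.7%; long-term unemployed: 23.2% vs 36.7% — the classroom track is higher every time.

decreases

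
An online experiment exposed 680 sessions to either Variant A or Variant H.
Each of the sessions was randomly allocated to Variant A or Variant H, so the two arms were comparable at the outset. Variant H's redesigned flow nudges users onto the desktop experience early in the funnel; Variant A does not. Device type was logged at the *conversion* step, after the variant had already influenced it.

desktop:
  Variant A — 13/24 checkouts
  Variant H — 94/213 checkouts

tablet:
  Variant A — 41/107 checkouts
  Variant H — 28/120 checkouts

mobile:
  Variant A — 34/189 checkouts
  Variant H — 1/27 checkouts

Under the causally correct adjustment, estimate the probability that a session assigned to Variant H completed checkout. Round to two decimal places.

0.34

Within every device type level Variant A has the higher rate, yet pooled Variant H does — Simpson's reversal.
Because the variant influences device type, device type is a post-treatment mediator, not a confounder. Stratifying on it would bias the estimate; the causal effect is the crude pooled difference.
So P(outcome | do(Variant H)) is just the pooled rate for Variant H: 123/360 = 0.342.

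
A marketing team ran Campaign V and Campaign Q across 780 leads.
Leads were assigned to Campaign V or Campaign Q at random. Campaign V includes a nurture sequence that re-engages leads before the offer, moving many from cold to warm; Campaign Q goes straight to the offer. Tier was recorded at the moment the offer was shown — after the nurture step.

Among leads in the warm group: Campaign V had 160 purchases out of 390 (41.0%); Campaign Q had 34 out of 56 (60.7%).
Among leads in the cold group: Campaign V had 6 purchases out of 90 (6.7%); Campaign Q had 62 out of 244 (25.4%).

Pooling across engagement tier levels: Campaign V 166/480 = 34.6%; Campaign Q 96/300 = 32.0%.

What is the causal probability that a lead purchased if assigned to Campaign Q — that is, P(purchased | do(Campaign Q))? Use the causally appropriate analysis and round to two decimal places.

Stratifying would compare campaigns among leads the campaigns themselves sorted into engagement tier groups — a form of selection on an intermediate. The unconditioned pooled rates give the total causal effect.
So P(outcome | do(Campaign Q)) is just the pooled rate for Campaign Q: 96/300 = 0.320.

0.32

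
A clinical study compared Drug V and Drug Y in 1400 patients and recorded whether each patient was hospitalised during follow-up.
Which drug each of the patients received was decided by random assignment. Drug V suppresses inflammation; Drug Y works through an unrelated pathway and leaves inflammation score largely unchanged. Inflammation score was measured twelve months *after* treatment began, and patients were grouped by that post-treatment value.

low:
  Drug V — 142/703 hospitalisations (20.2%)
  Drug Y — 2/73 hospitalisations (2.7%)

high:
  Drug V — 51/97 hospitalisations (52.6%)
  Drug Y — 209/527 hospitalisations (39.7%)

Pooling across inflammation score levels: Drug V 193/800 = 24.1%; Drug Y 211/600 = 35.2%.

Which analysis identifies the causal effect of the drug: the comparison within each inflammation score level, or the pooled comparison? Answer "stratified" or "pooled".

pooled

The distribution of inflammation score is itself part of what the drug does — it is an intermediate outcome. Holding it fixed would remove that part of the effect; the total effect is the pooled difference.
Pooled: Drug V 24.1% vs Drug Y 35.2%; Drug V is lower overall.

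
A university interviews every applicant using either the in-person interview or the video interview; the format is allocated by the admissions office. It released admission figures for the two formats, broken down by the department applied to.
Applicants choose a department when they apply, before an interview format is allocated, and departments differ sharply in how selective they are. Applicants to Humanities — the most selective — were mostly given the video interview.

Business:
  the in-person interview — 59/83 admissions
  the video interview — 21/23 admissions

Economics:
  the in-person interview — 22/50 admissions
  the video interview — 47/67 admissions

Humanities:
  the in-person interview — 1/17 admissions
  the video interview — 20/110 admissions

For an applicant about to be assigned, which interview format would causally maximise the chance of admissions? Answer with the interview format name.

Department is set before the interview format has any effect — it is not caused by the interview format — and it independently drives the outcome. That makes it a confounder, so the causal comparison is within department levels.
Within each level — Business: 71.1% vs 91.3%; Economics: 44.0% vs 70.1%; Humanities: 5.9% vs 18.2% — the video interview is higher every time.

the video interview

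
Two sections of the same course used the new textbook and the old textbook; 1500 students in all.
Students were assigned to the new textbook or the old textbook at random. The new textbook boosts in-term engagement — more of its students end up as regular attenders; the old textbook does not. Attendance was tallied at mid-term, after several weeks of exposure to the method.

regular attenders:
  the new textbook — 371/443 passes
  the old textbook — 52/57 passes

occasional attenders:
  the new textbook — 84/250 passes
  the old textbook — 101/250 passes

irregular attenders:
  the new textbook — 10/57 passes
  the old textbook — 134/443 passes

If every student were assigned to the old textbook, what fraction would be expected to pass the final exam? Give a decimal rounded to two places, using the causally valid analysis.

Mid-term attendance is downstream of the teaching method. One should not condition on a consequence of treatment, so the overall rates are the right comparison.
So P(outcome | do(the old textbook)) is just the pooled rate for the old textbook: 287/750 = 0.383.

0.38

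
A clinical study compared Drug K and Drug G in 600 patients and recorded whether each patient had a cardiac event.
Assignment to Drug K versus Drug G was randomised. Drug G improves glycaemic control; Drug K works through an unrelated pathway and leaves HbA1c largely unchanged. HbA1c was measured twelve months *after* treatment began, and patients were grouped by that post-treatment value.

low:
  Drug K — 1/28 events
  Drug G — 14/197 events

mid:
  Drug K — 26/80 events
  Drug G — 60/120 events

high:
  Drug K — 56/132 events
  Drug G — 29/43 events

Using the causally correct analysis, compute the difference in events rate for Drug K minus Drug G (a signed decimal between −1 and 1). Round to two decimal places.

+0.06

Within every HbA1c level Drug K has the lower rate, yet pooled Drug G does — Simpson's reversal.
Because the drug influences HbA1c, HbA1c is a post-treatment mediator, not a confounder. Stratifying on it would bias the estimate; the causal effect is the crude pooled difference.
The causal difference is the pooled difference: 0.346 − 0.286 = +0.060.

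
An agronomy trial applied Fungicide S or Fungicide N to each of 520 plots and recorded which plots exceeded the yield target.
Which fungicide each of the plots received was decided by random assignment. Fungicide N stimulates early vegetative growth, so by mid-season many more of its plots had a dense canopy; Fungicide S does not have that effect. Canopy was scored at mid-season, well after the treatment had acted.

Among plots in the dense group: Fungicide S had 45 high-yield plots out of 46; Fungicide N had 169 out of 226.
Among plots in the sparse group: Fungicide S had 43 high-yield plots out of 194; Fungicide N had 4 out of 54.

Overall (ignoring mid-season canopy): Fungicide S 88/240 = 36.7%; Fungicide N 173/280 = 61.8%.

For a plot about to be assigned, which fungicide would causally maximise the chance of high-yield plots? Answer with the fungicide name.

Stratifying would compare fungicides among plots the fungicides themselves sorted into mid-season canopy groups — a form of selection on an intermediate. The unconditioned pooled rates give the total causal effect.
Pooled: Fungicide S 36.7% vs Fungicide N 61.8%; Fungicide N is higher overall.

Fungicide N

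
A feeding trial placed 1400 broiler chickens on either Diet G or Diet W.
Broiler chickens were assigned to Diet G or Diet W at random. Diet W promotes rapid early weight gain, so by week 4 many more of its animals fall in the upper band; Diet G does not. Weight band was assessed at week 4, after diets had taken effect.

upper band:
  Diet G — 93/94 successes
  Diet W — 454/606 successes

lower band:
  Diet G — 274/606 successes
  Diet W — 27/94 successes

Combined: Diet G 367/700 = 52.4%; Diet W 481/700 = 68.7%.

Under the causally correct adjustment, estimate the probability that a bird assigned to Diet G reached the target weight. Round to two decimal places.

The week-4 weight band-specific comparison favours Diet G throughout, but the pooled figures favour Diet W. The question is whether to condition on week-4 weight band.
Because the diet influences week-4 weight band, week-4 weight band is a post-treatment mediator, not a confounder. Stratifying on it would bias the estimate; the causal effect is the crude pooled difference.
So P(outcome | do(Diet G)) is just the pooled rate for Diet G: 367/700 = 0.524.

0.52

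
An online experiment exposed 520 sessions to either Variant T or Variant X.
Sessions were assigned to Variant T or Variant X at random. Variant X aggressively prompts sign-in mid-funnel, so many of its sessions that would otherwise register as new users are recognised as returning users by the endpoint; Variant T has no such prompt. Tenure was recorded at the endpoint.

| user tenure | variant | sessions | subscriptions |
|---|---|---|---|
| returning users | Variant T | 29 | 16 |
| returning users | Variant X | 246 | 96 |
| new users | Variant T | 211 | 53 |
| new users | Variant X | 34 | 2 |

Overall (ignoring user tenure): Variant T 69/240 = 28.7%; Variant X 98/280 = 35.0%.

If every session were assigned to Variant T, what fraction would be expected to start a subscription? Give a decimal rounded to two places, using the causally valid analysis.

The user tenure-specific comparison favours Variant T throughout, but the pooled figures favour Variant X. The question is whether to condition on user tenure.
User tenure here is a post-treatment variable shaped by the variant; conditioning on it would introduce bias rather than remove it. The overall comparison is the causal one.
So P(outcome | do(Variant T)) is just the pooled rate for Variant T: 69/240 = 0.287.

0.29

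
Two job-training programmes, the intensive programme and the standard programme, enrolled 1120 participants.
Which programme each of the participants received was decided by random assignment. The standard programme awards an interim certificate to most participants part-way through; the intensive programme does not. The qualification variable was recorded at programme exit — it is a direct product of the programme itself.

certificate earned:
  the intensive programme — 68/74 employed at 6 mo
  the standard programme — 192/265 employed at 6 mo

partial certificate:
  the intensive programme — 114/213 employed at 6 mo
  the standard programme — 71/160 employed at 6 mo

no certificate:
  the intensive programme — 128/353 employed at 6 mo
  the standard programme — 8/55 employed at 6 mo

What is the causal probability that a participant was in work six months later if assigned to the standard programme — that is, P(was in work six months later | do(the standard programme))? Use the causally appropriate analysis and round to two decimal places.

Stratifying would compare programmes among participants the programmes themselves sorted into qualification attained during the programme groups — a form of selection on an intermediate. The unconditioned pooled rates give the total causal effect.
So P(outcome | do(the standard programme)) is just the pooled rate for the standard programme: 271/480 = 0.565.

0.56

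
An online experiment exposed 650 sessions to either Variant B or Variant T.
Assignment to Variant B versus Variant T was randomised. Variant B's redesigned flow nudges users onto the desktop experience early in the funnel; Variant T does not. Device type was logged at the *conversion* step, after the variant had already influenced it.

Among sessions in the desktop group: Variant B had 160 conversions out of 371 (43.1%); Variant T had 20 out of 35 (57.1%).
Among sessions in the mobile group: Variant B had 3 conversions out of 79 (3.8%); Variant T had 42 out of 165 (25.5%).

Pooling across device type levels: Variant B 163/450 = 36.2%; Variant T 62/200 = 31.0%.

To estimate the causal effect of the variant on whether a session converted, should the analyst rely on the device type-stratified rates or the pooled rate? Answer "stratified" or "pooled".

pooled

The stratified and pooled comparisons disagree (Variant T wins within each device type; Variant B wins overall), so the answer turns on the causal role of device type.
Device type lies on the pathway variant → device type → outcome, so adjusting for it blocks the indirect effect. For the total causal effect of variant, use the unadjusted pooled rates.
Pooled: Variant B 36.2% vs Variant T 31.0%; Variant B is higher overall.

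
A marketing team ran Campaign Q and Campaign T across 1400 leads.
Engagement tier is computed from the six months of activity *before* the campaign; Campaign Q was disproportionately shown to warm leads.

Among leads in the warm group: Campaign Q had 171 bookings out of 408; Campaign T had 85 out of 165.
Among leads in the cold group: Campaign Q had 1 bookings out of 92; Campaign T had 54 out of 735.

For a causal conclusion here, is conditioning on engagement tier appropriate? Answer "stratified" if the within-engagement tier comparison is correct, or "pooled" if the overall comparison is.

Engagement tier is set before the campaign has any effect — it is not caused by the campaign — and it independently drives the outcome. That makes it a confounder, so the causal comparison is within engagement tier levels.
Within each level — warm: 41.9% vs 51.5%; cold: 1.1% vs 7.3% — Campaign T is higher every time.

stratified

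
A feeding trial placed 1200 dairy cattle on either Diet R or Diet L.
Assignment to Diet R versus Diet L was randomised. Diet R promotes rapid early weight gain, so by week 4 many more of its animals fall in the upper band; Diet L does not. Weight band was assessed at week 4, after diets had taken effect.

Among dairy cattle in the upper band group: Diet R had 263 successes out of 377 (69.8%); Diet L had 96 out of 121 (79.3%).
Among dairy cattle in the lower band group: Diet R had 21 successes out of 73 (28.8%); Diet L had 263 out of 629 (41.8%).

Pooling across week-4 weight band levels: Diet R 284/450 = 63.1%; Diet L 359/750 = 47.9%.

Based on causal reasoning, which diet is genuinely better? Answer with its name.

Diet R

Week-4 weight band is downstream of the diet. One should not condition on a consequence of treatment, so the overall rates are the right comparison.
Pooled: Diet R 63.1% vs Diet L 47.9%; Diet R is higher overall.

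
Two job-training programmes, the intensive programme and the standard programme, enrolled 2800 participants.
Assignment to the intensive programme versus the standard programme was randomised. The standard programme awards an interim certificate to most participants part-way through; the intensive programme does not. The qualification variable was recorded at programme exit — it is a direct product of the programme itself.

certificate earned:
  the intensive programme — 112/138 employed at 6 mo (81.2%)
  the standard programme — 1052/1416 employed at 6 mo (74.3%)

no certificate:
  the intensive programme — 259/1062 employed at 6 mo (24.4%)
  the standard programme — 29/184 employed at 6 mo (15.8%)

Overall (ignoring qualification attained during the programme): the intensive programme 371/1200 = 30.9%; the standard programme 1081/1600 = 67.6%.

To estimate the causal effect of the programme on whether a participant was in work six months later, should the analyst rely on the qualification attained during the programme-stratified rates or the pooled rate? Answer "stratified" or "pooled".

pooled

the intensive programme is higher inside every qualification attained during the programme stratum but the standard programme is higher in aggregate. Whether to stratify depends on how qualification attained during the programme relates to the programme.
Qualification attained during the programme here is a post-treatment variable shaped by the programme; conditioning on it would introduce bias rather than remove it. The overall comparison is the causal one.
Pooled: the intensive programme 30.9% vs the standard programme 67.6%; the standard programme is higher overall.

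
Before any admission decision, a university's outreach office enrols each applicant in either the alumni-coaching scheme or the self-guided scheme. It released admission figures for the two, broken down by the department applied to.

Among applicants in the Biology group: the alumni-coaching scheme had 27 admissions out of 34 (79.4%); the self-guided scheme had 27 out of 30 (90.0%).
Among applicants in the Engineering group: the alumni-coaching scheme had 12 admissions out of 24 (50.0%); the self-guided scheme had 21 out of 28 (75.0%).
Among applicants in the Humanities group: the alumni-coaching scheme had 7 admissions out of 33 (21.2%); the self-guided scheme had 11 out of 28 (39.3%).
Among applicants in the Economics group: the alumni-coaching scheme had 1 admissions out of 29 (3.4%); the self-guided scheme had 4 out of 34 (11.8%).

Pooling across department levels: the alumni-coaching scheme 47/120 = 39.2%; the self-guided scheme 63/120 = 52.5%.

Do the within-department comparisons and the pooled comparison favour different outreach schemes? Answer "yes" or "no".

Within each department level (Biology 79.4% vs 90.0%; Engineering 50.0% vs 75.0%; Humanities 21.2% vs 39.3%; Economics 3.4% vs 11.8%), the self-guided scheme has the higher rate every time. Pooled: 39.2% vs 52.5% — the self-guided scheme has the higher rate overall. They agree.

no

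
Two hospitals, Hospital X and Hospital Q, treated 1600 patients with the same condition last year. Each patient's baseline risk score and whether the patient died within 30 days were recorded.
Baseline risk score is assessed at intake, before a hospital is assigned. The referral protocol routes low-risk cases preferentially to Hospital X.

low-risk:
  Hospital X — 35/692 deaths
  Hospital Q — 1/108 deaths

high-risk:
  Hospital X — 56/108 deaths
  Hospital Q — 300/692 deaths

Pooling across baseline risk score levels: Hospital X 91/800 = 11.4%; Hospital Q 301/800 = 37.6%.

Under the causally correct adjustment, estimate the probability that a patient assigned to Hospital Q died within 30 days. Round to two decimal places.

0.22

Hospital Q is lower inside every baseline risk score stratum but Hospital X is lower in aggregate. Whether to stratify depends on how baseline risk score relates to the hospital.
The imbalance in baseline risk score arose from how patients were allocated, not from anything the hospital did; and baseline risk score independently affects the outcome. The pooled gap is confounded — condition on baseline risk score.
Standardising Hospital Q to the population baseline risk score mix: 0.500·1/108 + 0.500·300/692 = 0.221.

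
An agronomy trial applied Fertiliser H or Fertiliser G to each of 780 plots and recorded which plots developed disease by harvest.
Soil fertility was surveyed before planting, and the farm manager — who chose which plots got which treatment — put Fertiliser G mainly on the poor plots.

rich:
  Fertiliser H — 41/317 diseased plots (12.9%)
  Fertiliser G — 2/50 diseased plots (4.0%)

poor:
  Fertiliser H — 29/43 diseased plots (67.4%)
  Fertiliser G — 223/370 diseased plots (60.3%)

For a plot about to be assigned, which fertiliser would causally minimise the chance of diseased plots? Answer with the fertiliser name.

The stratified and pooled comparisons disagree (Fertiliser G wins within each soil fertility; Fertiliser H wins overall), so the answer turns on the causal role of soil fertility.
The imbalance in soil fertility arose from how plots were allocated, not from anything the fertiliser did; and soil fertility independently affects the outcome. The pooled gap is confounded — condition on soil fertility.
Within each level — rich: 12.9% vs 4.0%; poor: 67.4% vs 60.3% — Fertiliser G is lower every time.

Fertiliser G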